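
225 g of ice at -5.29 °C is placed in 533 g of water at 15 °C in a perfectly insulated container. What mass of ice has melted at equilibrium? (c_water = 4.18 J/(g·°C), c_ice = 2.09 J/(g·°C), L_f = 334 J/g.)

Heat available from the water dropping to 0 °C: 533×4.18×15 = 33419 J.
Of that, 225×2.09×5.29 = 2487.6 J goes to bring the ice to 0 °C, leaving 30931 J.
To melt every bit of ice: 225×334 = 75150 J.
That's not enough to melt it all — equilibrium is at 0 °C with ice remaining.
Mass melted = 30931/334 ≈ 92.61 g.

m_melted ≈ 92.6 g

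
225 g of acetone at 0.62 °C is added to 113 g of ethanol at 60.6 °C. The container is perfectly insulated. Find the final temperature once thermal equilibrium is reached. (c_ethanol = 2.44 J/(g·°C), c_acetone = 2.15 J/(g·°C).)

T_f ≈ 22.4 °C

Net heat exchanged in the isolated system is zero:
113×2.44×(T − 60.6) + 225×2.15×(T − 0.62) = 0
275.72(T − 60.6) + 483.75(T − 0.62) = 0
(275.72 + 483.75) T = 275.72×60.6 + 483.75×0.62
T = 17009/759.47 ≈ 22.40 °C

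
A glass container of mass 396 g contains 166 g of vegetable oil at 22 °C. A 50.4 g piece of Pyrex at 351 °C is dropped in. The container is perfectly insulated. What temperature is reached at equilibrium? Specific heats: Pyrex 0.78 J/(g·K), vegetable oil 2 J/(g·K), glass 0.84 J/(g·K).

T_f ≈ 40.4 °C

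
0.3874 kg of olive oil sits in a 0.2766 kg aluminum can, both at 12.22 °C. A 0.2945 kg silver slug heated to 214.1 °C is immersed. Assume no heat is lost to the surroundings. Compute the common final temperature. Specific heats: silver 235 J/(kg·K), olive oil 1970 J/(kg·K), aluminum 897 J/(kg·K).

T_f ≈ 25.2 °C

T_f is the heat-capacity-weighted average of the initial temperatures:
T_f = (69.21·214.1 + 763.18·12.22 + 248.11·12.22) / (69.21 + 763.18 + 248.11)
    = 27175 / 1080.5 ≈ 25.15 °C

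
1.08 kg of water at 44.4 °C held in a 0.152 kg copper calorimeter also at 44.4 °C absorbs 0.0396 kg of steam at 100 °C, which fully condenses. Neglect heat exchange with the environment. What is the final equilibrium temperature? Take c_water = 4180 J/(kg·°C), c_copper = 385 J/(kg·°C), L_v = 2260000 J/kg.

T_f ≈ 65.2 °C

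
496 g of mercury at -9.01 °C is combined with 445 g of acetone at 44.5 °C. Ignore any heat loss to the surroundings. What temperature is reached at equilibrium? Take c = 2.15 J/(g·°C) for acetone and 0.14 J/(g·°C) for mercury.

T_f ≈ 40.9 °C

With ΣQ=0 the equilibrium temperature is the m·c-weighted mean:
T_f = (956.75·44.5 + 69.44·(-9.01)) / (956.75 + 69.44)
    = 41950 / 1026.2 ≈ 40.88 °C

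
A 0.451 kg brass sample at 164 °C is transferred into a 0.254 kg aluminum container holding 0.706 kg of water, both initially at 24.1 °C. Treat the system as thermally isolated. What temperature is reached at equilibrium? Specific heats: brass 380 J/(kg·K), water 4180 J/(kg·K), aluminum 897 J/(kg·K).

T_f ≈ 31.3 °C

Conservation of energy gives ΣQ = 0:
0.451×380×(T − 164) + 0.706×4180×(T − 24.1) + 0.254×897×(T − 24.1) = 0
171.38(T − 164) + 2951.1(T − 24.1) + 227.84(T − 24.1) = 0
(171.38 + 2951.1 + 227.84) T = 171.38×164 + 2951.1×24.1 + 227.84×24.1
T ≈ 31.26 °C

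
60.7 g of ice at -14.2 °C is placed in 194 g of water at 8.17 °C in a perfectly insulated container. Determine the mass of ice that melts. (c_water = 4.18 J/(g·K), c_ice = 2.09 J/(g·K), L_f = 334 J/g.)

Heat available from the water dropping to 0 °C: 194×4.18×8.17 = 6625.2 J.
Of that, 60.7×2.09×14.2 = 1801.5 J goes to bring the ice to 0 °C, leaving 4823.8 J.
Melting all 60.7 g of ice would need 60.7×334 = 20274 J.
4823.8 J < 20274 J, so only part of the ice melts and the system sits at 0 °C.
m_melted×334 = 4823.8  ⇒  m_melted ≈ 14.44 g.

m_melted ≈ 14.4 g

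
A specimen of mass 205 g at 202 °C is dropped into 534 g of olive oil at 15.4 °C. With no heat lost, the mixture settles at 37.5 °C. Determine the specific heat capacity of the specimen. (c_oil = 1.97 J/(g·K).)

Heat lost by the specimen = heat gained by the oil:
205×c×(202 − 37.5) = 534×1.97×(37.5 − 15.4)
33722 c = 23249  ⇒  c ≈ 0.6894 J/(g·K)

c ≈ 0.689 J/(g·K)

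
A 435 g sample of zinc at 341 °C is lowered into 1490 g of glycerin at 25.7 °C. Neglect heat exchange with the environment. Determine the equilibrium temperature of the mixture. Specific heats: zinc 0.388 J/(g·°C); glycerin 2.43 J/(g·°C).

T_f ≈ 39.7 °C

Set heat shed by the hot body equal to heat absorbed by the cold body:
435*0.388*(341 − T) = 1490*2.43*(T − 25.7)
168.78(341 − T) = 3620.7(T − 25.7)
3789.5 T = 150606  ⇒  T ≈ 39.74 °C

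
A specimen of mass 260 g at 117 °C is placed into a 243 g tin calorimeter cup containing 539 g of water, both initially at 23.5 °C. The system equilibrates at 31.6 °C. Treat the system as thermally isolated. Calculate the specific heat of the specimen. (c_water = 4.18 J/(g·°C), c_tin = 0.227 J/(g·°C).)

c ≈ 0.842 J/(g·°C)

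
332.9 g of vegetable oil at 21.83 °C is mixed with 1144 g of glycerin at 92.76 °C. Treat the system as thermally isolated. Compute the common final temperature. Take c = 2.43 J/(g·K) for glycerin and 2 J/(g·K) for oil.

T_f ≈ 79.1 °C

With ΣQ=0 the equilibrium temperature is the m·c-weighted mean:
T_f = (2779.9·92.76 + 665.8·21.83) / (2779.9 + 665.8)
    = 272400 / 3445.7 ≈ 79.05 °C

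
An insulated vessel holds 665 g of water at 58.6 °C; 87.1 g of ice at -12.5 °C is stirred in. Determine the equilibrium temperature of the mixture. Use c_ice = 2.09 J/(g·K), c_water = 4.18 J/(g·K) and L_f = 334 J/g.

Net heat exchanged in the isolated system is zero:
ice -12.5→0 °C: 87.1×2.09×12.5 = 2275.5; melt ice: 87.1×334 = 29091; meltwater 0→T: 87.1×4.18×T = 364.08 T; water cools: 665×4.18×(T − 58.6) = 2779.7(T − 58.6)
3143.8 T = 162890 − 31367 = 131524
T ≈ 41.84 °C. Since T > 0 °C, the all-ice-melts assumption holds.

T_f ≈ 41.8 °C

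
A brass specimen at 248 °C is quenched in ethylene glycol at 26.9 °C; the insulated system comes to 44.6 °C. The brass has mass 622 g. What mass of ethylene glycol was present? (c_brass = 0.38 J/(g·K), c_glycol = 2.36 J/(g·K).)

m ≈ 1150 g

Energy conservation, ΣQ = 0:
622×0.38×(44.6 − 248) + m×2.36×(44.6 − 26.9) = 0
41.77 m = 48076
m = 48076/41.77 ≈ 1151 g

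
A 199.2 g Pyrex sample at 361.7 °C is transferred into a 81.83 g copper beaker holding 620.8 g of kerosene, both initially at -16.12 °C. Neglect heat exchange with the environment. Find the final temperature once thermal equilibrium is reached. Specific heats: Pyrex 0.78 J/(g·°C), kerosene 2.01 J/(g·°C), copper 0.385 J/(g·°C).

Energy conservation, ΣQ = 0:
199.2·0.78·(T − 361.7) + 620.8·2.01·(T − (-16.12)) + 81.83·0.385·(T − (-16.12)) = 0
155.38(T − 361.7) + 1247.8(T − (-16.12)) + 31.5(T − (-16.12)) = 0
1434.7 T = 35577
T ≈ 24.80 °C

T_f ≈ 24.8 °C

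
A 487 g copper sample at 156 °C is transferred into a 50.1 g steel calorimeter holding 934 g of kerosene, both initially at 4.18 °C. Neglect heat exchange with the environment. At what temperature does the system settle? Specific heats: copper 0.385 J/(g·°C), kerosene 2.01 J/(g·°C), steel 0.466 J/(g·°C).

T_f ≈ 17.8 °C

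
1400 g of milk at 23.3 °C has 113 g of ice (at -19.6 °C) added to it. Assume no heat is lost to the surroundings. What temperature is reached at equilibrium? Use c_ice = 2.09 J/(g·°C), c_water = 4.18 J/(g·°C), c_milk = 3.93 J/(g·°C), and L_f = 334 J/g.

T_f ≈ 14.4 °C

Heat gained plus heat lost sum to zero:
ice -19.6→0 °C: 113·2.09·19.6 = 4628.9; melt ice: 113·334 = 37742; meltwater 0→T: 113·4.18·T = 472.34 T; milk cools: 1400·3.93·(T − 23.3) = 5502(T − 23.3)
5974.3 T = 128197 − 42371 = 85826
T ≈ 14.37 °C — above 0 °C, consistent with complete melting.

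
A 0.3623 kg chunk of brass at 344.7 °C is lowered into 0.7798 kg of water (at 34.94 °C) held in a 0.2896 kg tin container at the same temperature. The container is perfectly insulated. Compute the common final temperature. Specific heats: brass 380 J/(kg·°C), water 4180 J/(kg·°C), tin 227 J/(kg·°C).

T_f ≈ 47.3 °C

Setting the total heat transfer to zero:
0.3623×380×(T − 344.7) + 0.7798×4180×(T − 34.94) + 0.2896×227×(T − 34.94) = 0
3463 T = 163642
T = 163642 / 3463 = 47.3 °C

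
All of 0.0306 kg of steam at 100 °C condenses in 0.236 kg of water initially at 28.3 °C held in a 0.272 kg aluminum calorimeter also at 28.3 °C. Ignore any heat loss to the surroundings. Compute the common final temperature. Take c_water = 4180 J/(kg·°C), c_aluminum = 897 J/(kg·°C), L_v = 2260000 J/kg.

Conservation of energy gives ΣQ = 0:
condense steam: −0.0306×2260000 = −69156; condensate cools 100→T: 0.0306×4180×(T − 100) = 127.91(T − 100); water warms: 0.236×4180×(T − 28.3) = 986.48(T − 28.3); aluminum cup: 0.272×897×(T − 28.3) = 243.98(T − 28.3)
1358.4 T = 69156 + 12791 + 34822 = 116769
T ≈ 85.96 °C (< 100 °C, so full condensation is consistent).

T_f ≈ 86.0 °C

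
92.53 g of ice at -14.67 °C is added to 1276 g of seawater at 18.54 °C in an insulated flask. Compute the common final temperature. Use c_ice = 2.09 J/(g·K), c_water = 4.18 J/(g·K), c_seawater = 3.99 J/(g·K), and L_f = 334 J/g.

Energy conservation, ΣQ = 0:
ice -14.67→0 °C: 92.53·2.09·14.67 = 2837
  melt ice: 92.53·334 = 30905
  warm the meltwater: 386.78 T
  seawater cools: 1276·3.99·(T − 18.54) = 5091.2(T − 18.54)
5478 T = 94392 − 33742 = 60650
T ≈ 11.07 °C — above 0 °C, consistent with complete melting.

T_f ≈ 11.1 °C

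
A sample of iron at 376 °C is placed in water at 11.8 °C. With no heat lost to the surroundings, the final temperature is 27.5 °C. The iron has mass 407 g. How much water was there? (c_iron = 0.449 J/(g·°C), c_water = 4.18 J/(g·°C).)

m ≈ 970 g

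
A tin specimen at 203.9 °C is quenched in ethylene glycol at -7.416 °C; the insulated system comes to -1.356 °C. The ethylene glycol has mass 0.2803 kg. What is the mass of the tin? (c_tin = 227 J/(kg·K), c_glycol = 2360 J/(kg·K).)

Heat gained plus heat lost sum to zero:
m·227·(-1.356 − 203.9) + 0.2803·2360·(-1.356 − (-7.416)) = 0
-46593 m = -4008.7
m = -4008.7/-46593 ≈ 0.08604 kg

m ≈ 0.086 kg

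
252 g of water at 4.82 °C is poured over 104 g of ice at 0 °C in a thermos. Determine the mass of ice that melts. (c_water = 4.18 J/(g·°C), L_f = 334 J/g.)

Cooling the water to 0 °C releases 252×4.18×4.82 = 5077.2 J.
Fully melting the ice requires m_ice L_f = 104×334 = 34736 J.
That's not enough to melt it all — equilibrium is at 0 °C with ice remaining.
Mass melted = 5077.2/334 ≈ 15.2 g.

m_melted ≈ 15.2 g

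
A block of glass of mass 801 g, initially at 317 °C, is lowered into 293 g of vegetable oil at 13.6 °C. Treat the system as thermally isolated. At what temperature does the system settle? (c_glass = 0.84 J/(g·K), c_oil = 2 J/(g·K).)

T_f ≈ 175.8 °C

T_f = Σ m_i c_i T_i / Σ m_i c_i:
T_f = (672.84×317 + 586×13.6) / (672.84 + 586)
    = 221260 / 1258.8 ≈ 175.76 °C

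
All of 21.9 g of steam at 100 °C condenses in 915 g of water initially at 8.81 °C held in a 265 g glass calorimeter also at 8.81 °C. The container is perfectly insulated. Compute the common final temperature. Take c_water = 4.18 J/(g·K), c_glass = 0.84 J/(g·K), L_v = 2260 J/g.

Let T be the final temperature. ΣQ_i = 0:
condense steam: −21.9×2260 = −49494
  condensate cools 100→T: 21.9×4.18×(T − 100) = 91.54(T − 100)
  water warms: 915×4.18×(T − 8.81) = 3824.7(T − 8.81)
  cup: 222.6(T − 8.81)
4138.8 T = 49494 + 9154.2 + 35657 = 94305
T ≈ 22.79 °C — below 100 °C, confirming all the steam condensed.

T_f ≈ 22.8 °C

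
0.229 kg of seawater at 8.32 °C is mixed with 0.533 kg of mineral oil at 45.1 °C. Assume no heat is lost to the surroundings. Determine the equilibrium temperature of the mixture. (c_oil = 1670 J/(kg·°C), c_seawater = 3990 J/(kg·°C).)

T_f ≈ 26.5 °C

T_f = Σ m_i c_i T_i / Σ m_i c_i:
T_f = (890.11×45.1 + 913.71×8.32) / (890.11 + 913.71)
    = 47746 / 1803.8 ≈ 26.47 °C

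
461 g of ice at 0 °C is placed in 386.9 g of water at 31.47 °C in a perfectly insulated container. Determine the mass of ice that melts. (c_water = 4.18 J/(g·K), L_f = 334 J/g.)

m_melted ≈ 152 g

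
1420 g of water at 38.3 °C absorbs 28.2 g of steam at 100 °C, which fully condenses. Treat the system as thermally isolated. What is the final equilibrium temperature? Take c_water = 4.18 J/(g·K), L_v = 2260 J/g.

Energy conservation, ΣQ = 0:
steam→water at 100 °C releases m L_v = 28.2×2260 = 63732
  condensate cools 100→T: 28.2×4.18×(T − 100) = 117.88(T − 100)
  water warms: 1420×4.18×(T − 38.3) = 5935.6(T − 38.3)
6053.5 T = 63732 + 11788 + 227333 = 302853
T ≈ 50.03 °C — below 100 °C, confirming all the steam condensed.

T_f ≈ 50.0 °C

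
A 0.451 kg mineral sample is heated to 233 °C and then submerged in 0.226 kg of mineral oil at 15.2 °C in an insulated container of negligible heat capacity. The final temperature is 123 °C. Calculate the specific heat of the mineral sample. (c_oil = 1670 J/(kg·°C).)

Setting the total heat transfer to zero:
0.451×c×(123 − 233) + 0.226×1670×(123 − 15.2) = 0
-49.61 c = -40686
c = -40686/-49.61 ≈ 820.1 J/(kg·°C)

c ≈ 820 J/(kg·°C)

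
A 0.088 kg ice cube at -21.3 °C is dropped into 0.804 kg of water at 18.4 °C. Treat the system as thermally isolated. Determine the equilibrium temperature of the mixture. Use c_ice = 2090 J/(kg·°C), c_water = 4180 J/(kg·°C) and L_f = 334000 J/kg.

T_f ≈ 7.7 °C

Heat gained plus heat lost sum to zero:
ice -21.3→0 °C: 0.088·2090·21.3 = 3917.5
  latent heat to melt: 0.088·334000 = 29392
  warm the meltwater: 367.84 T
  water: 3360.7(T − 18.4)
3728.6 T = 61837 − 33309 = 28528
T ≈ 7.65 °C (positive, so assuming full melt was valid).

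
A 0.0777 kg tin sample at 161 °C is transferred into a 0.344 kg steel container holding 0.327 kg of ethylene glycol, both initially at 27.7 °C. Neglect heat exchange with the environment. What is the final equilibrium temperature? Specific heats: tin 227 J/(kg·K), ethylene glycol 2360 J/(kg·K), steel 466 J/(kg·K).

With ΣQ=0 the equilibrium temperature is the m·c-weighted mean:
T_f = (17.64*161 + 771.72*27.7 + 160.3*27.7) / (17.64 + 771.72 + 160.3)
    = 28657 / 949.66 ≈ 30.18 °C

T_f ≈ 30.2 °C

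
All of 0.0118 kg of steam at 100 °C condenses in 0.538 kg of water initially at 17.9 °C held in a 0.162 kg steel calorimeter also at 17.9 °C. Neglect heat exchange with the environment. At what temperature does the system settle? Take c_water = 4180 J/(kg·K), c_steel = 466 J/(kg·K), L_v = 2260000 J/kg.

Net heat exchanged in the isolated system is zero:
steam→water at 100 °C releases m L_v = 0.0118·2260000 = 26668
  condensed water 100 °C→T: 49.32(T − 100)
  water warms: 0.538·4180·(T − 17.9) = 2248.8(T − 17.9)
  steel cup: 0.162·466·(T − 17.9) = 75.49(T − 17.9)
2373.7 T = 26668 + 4932.4 + 41606 = 73206
T ≈ 30.84 °C, under the boiling point, so the assumption holds.

T_f ≈ 30.8 °C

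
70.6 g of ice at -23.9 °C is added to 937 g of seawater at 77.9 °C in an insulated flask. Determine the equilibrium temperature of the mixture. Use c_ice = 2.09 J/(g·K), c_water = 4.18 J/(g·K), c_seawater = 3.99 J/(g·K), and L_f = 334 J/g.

T_f ≈ 65.5 °C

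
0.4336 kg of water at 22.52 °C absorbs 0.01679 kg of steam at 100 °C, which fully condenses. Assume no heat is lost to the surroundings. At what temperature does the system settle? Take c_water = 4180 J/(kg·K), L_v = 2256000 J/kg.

Taking heat into each body as positive, Σ m c ΔT = 0:
condense steam: −0.01679·2256000 = −37878
  condensed water 100 °C→T: 70.18(T − 100)
  water warms: 0.4336·4180·(T − 22.52) = 1812.4(T − 22.52)
1882.6 T = 37878 + 7018.2 + 40816 = 85713
T ≈ 45.53 °C (< 100 °C, so full condensation is consistent).

T_f ≈ 45.5 °C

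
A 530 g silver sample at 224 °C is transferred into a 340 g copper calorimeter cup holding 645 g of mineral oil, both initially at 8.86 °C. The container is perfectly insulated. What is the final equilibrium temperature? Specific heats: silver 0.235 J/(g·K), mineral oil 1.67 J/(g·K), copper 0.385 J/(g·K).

T_f ≈ 29.0 °C

Net heat exchanged in the isolated system is zero:
530×0.235×(T − 224) + 645×1.67×(T − 8.86) + 340×0.385×(T − 8.86) = 0
(124.55 + 1077.1 + 130.9) T = 124.55×224 + 1077.1×8.86 + 130.9×8.86
T = 38603/1332.6 ≈ 28.97 °C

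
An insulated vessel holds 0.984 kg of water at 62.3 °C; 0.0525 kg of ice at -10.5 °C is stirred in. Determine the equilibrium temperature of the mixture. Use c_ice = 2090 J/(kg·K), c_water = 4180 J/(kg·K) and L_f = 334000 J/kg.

Net heat exchanged in the isolated system is zero:
warm ice to 0 °C: 0.0525×2090×(0 − (-10.5)) = 1152.1; latent heat to melt: 0.0525×334000 = 17535; warm the meltwater: 219.45 T; water cools: 0.984×4180×(T − 62.3) = 4113.1(T − 62.3)
4332.6 T = 256247 − 18687 = 237560
T ≈ 54.83 °C (positive, so assuming full melt was valid).

T_f ≈ 54.8 °C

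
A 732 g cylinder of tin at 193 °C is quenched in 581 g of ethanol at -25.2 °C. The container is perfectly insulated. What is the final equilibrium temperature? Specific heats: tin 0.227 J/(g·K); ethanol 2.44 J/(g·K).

Set heat shed by the hot body equal to heat absorbed by the cold body:
732×0.227×(193 − T) = 581×2.44×(T − (-25.2))
166.16(193 − T) = 1417.6(T − (-25.2))
1583.8 T = -3654.9  ⇒  T ≈ -2.31 °C

T_f ≈ -2.3 °C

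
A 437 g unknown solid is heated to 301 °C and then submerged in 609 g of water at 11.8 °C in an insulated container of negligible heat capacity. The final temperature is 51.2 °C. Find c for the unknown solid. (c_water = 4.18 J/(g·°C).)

c ≈ 0.919 J/(g·°C)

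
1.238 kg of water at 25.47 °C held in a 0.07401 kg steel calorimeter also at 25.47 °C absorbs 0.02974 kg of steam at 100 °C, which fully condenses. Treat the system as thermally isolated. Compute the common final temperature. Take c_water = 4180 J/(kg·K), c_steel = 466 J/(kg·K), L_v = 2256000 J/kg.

T_f ≈ 39.8 °C

Energy balance with sensible and latent terms:
latent heat released on condensation: 0.02974×2256000 = 67093; condensate cools 100→T: 0.02974×4180×(T − 100) = 124.31(T − 100); water warms: 1.238×4180×(T − 25.47) = 5174.8(T − 25.47); cup: 34.49(T − 25.47)
5333.6 T = 67093 + 12431 + 132682 = 212206
T ≈ 39.79 °C — below 100 °C, confirming all the steam condensed.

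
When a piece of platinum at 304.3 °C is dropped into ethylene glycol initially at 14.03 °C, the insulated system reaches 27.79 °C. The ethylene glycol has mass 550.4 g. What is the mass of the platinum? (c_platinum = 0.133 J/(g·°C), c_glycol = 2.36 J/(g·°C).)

Taking heat into each body as positive, Σ m c ΔT = 0:
m·0.133·(27.79 − 304.3) + 550.4·2.36·(27.79 − 14.03) = 0
-36.78 m = -17873
m = -17873/-36.78 ≈ 486 g

m ≈ 486 g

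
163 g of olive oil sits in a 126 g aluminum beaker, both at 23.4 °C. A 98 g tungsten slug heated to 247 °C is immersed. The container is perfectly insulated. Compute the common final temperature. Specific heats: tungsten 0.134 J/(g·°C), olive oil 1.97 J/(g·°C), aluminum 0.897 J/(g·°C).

T_f ≈ 30.0 °C

Energy conservation, ΣQ = 0:
98·0.134·(T − 247) + 163·1.97·(T − 23.4) + 126·0.897·(T − 23.4) = 0
(13.13 + 321.11 + 113.02) T = 13.13·247 + 321.11·23.4 + 113.02·23.4
T = 13402/447.26 ≈ 29.97 °C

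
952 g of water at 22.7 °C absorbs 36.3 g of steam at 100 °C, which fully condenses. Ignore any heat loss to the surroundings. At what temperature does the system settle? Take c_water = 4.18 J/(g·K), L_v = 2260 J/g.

T_f ≈ 45.4 °C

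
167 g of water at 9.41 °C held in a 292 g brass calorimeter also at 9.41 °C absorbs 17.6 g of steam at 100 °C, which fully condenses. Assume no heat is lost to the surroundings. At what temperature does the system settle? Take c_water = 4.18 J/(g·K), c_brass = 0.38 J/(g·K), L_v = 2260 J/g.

Conservation of energy gives ΣQ = 0:
latent heat released on condensation: 17.6×2260 = 39776
  condensed water 100 °C→T: 73.57(T − 100)
  water warms: 167×4.18×(T − 9.41) = 698.06(T − 9.41)
  brass cup: 292×0.38×(T − 9.41) = 110.96(T − 9.41)
882.59 T = 39776 + 7356.8 + 7612.9 = 54746
T ≈ 62.03 °C (< 100 °C, so full condensation is consistent).

T_f ≈ 62.0 °C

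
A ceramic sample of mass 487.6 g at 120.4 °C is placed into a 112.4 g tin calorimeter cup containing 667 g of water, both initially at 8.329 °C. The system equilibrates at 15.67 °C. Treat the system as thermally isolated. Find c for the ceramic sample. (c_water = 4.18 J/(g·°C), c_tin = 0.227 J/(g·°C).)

Let T be the final temperature. ΣQ_i = 0:
487.6·c·(15.67 − 120.4) + 667·4.18·(15.67 − 8.329) + 112.4·0.227·(15.67 − 8.329) = 0
-51066 c = -20654
c = -20654/-51066 ≈ 0.4045 J/(g·°C)

c ≈ 0.404 J/(g·°C)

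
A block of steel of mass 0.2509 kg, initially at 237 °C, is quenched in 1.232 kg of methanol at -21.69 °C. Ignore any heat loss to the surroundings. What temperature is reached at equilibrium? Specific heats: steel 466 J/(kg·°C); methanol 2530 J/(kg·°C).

T_f ≈ -12.3 °C

T_f = Σ m_i c_i T_i / Σ m_i c_i:
T_f = (116.92*237 + 3117*(-21.69)) / (116.92 + 3117)
    = -39897 / 3233.9 ≈ -12.34 °C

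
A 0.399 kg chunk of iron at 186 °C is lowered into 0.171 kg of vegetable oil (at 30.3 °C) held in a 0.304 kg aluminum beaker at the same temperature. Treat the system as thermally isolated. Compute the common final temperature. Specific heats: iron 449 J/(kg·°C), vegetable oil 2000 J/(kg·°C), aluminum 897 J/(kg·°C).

Setting the total heat transfer to zero:
0.399×449×(T − 186) + 0.171×2000×(T − 30.3) + 0.304×897×(T − 30.3) = 0
179.15(T − 186) + 342(T − 30.3) + 272.69(T − 30.3) = 0
(179.15 + 342 + 272.69) T = 179.15×186 + 342×30.3 + 272.69×30.3
T = 51947 / 793.84 = 65.4 °C

T_f ≈ 65.4 °C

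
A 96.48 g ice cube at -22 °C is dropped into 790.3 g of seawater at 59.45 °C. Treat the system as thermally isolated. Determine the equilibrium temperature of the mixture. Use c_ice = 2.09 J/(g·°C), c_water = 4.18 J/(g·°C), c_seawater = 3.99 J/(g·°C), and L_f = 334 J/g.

Sum of m c ΔT and latent-heat terms is zero:
warm ice to 0 °C: 96.48×2.09×(0 − (-22)) = 4436.2
  fusion: m_ice L_f = 96.48×334 = 32224
  meltwater 0→T: 96.48×4.18×T = 403.29 T
  seawater cools: 790.3×3.99×(T − 59.45) = 3153.3(T − 59.45)
3556.6 T = 187464 − 36660 = 150803
T ≈ 42.40 °C (positive, so assuming full melt was valid).

T_f ≈ 42.4 °C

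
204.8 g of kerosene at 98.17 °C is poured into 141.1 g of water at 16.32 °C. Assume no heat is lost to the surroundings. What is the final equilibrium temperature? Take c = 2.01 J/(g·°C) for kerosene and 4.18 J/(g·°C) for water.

T_f ≈ 50.0 °C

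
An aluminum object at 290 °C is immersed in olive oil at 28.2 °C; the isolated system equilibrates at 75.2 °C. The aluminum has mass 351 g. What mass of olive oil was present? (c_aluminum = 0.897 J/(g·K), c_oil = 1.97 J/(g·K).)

Heat lost by the aluminum = heat gained by the oil:
351×0.897×(290 − 75.2) = m×1.97×(75.2 − 28.2)
92.59 m = 67629  ⇒  m ≈ 730.4 g

m ≈ 730 g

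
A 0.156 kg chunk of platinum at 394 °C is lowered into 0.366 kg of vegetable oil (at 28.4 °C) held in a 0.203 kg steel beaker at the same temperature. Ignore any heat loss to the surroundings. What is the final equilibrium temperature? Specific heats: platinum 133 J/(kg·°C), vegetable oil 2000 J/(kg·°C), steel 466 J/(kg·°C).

Conservation of energy gives ΣQ = 0:
0.156×133×(T − 394) + 0.366×2000×(T − 28.4) + 0.203×466×(T − 28.4) = 0
20.75(T − 394) + 732(T − 28.4) + 94.6(T − 28.4) = 0
847.35 T = 31650
T = 31650 / 847.35 = 37.4 °C

T_f ≈ 37.4 °C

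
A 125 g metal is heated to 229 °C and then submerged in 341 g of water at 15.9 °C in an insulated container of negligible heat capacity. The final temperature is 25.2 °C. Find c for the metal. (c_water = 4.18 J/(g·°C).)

m_s c (T_s − T_f) = m_water c_water (T_f − T_0):
125·c·(229 − 25.2) = 341·4.18·(25.2 − 15.9)
25475 c = 13256  ⇒  c ≈ 0.5204 J/(g·°C)

c ≈ 0.52 J/(g·°C)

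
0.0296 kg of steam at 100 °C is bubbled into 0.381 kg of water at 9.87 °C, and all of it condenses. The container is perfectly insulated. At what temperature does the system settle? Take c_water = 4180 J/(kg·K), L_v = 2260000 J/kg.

Energy balance with sensible and latent terms:
condense steam: −0.0296×2260000 = −66896; condensed water 100 °C→T: 123.73(T − 100); water warms: 0.381×4180×(T − 9.87) = 1592.6(T − 9.87)
1716.3 T = 66896 + 12373 + 15719 = 94988
T ≈ 55.34 °C, under the boiling point, so the assumption holds.

T_f ≈ 55.3 °C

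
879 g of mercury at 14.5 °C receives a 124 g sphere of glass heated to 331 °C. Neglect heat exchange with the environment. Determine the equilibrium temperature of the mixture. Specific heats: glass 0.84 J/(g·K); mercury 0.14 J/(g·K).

T_f ≈ 159.6 °C

Heat lost by the glass equals heat gained by the mercury:
124×0.84×(331 − T) = 879×0.14×(T − 14.5)
104.16(331 − T) = 123.06(T − 14.5)
227.22 T = 36261  ⇒  T ≈ 159.59 °C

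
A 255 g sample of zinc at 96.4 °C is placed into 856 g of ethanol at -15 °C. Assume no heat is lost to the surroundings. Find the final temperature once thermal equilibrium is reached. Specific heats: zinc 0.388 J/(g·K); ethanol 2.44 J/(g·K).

Heat gained plus heat lost sum to zero:
255·0.388·(T − 96.4) + 856·2.44·(T − (-15)) = 0
98.94(T − 96.4) + 2088.6(T − (-15)) = 0
2187.6 T = -21792
T ≈ -9.96 °C

T_f ≈ -10.0 °C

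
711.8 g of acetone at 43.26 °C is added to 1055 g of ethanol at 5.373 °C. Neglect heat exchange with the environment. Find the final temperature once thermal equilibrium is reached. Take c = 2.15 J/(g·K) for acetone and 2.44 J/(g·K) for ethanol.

T_f ≈ 19.5 °C

|Q_acetone| = |Q_ethanol|:
711.8*2.15*(43.26 − T) = 1055*2.44*(T − 5.373)
1530.4(43.26 − T) = 2574.2(T − 5.373)
4104.6 T = 80035  ⇒  T ≈ 19.50 °C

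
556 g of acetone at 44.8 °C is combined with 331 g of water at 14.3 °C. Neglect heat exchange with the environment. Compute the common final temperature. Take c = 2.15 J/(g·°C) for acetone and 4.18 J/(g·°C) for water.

T_f = Σ m_i c_i T_i / Σ m_i c_i:
T_f = (1195.4*44.8 + 1383.6*14.3) / (1195.4 + 1383.6)
    = 73339 / 2579 ≈ 28.44 °C

T_f ≈ 28.4 °C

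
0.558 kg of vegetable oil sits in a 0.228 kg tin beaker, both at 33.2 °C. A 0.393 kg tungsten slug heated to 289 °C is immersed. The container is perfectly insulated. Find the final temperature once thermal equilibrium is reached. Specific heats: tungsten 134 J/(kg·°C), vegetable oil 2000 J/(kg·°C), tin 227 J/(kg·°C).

T_f ≈ 44.2 °C

Heat gained plus heat lost sum to zero:
0.393*134*(T − 289) + 0.558*2000*(T − 33.2) + 0.228*227*(T − 33.2) = 0
52.66(T − 289) + 1116(T − 33.2) + 51.76(T − 33.2) = 0
1220.4 T = 53989
T ≈ 44.24 °C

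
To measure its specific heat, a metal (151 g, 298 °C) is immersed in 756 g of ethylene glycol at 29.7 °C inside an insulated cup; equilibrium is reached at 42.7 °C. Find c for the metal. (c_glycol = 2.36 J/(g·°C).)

c ≈ 0.602 J/(g·°C)

m_s c (T_s − T_f) = m_glycol c_glycol (T_f − T_0):
151×c×(298 − 42.7) = 756×2.36×(42.7 − 29.7)
38550 c = 23194  ⇒  c ≈ 0.6017 J/(g·°C)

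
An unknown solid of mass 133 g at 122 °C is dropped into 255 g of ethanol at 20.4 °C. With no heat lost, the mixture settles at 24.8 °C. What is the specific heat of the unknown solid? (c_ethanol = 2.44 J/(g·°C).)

Conservation of energy gives ΣQ = 0:
133×c×(24.8 − 122) + 255×2.44×(24.8 − 20.4) = 0
-12928 c = -2737.7
c = -2737.7/-12928 ≈ 0.2118 J/(g·°C)

c ≈ 0.212 J/(g·°C)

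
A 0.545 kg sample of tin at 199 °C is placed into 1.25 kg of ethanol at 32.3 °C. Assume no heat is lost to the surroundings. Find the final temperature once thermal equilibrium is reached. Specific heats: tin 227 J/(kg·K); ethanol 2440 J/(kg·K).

Energy conservation, ΣQ = 0:
0.545×227×(T − 199) + 1.25×2440×(T − 32.3) = 0
123.72(T − 199) + 3050(T − 32.3) = 0
3173.7 T = 123134
T = 123134 / 3173.7 = 38.8 °C

T_f ≈ 38.8 °C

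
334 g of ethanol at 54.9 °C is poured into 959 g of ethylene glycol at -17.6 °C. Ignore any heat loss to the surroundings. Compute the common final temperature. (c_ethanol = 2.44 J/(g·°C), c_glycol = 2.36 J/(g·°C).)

T_f ≈ 1.6 °C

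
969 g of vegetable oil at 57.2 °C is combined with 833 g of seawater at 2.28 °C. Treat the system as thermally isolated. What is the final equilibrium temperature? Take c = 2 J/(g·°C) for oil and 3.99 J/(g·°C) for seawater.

Net heat exchanged in the isolated system is zero:
969·2·(T − 57.2) + 833·3.99·(T − 2.28) = 0
1938(T − 57.2) + 3323.7(T − 2.28) = 0
(1938 + 3323.7) T = 1938·57.2 + 3323.7·2.28
T ≈ 22.51 °C

T_f ≈ 22.5 °C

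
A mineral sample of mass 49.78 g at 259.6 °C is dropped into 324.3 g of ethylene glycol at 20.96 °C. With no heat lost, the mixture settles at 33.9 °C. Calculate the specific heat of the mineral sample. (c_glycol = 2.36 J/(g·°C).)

Heat lost by the mineral sample = heat gained by the glycol:
49.78·c·(259.6 − 33.9) = 324.3·2.36·(33.9 − 20.96)
11235 c = 9903.6  ⇒  c ≈ 0.8815 J/(g·°C)

c ≈ 0.881 J/(g·°C)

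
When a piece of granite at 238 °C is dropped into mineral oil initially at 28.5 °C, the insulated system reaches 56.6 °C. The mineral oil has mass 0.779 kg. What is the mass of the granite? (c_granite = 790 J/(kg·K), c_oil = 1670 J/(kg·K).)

m ≈ 0.255 kg

Heat lost by the granite = heat gained by the oil:
m·790·(238 − 56.6) = 0.779·1670·(56.6 − 28.5)
143306 m = 36556  ⇒  m ≈ 0.2551 kg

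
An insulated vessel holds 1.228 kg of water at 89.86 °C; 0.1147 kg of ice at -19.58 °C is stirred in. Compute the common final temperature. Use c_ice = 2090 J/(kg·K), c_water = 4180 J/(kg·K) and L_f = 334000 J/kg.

Setting the total heat transfer to zero:
warm ice to 0 °C: 0.1147·2090·(0 − (-19.58)) = 4693.8
  fusion: m_ice L_f = 0.1147·334000 = 38310
  warm the meltwater: 479.45 T
  water cools: 1.228·4180·(T − 89.86) = 5133(T − 89.86)
5612.5 T = 461255 − 43004 = 418251
T ≈ 74.52 °C (positive, so assuming full melt was valid).

T_f ≈ 74.5 °C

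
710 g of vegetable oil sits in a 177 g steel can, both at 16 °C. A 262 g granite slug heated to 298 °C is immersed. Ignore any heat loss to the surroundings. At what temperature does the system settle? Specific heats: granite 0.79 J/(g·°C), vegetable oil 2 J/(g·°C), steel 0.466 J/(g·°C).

T_f ≈ 50.1 °C

Setting the total heat transfer to zero:
262*0.79*(T − 298) + 710*2*(T − 16) + 177*0.466*(T − 16) = 0
1709.5 T = 85720
T ≈ 50.14 °C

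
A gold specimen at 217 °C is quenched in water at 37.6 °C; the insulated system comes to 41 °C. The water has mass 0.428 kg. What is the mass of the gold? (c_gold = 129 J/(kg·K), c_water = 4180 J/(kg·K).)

|Q_gold| = |Q_water|:
m·129·(217 − 41) = 0.428·4180·(41 − 37.6)
22704 m = 6082.7  ⇒  m ≈ 0.2679 kg

m ≈ 0.268 kg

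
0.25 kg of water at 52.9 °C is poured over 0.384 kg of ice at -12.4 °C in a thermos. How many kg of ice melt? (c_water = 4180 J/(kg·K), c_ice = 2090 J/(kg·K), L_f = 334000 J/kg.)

m_melted ≈ 0.136 kg

Water can give up m c ΔT = 0.25·4180·52.9 = 55280 J before reaching 0 °C.
Of that, 0.384·2090·12.4 = 9951.7 J goes to bring the ice to 0 °C, leaving 45329 J.
Melting all 0.384 kg of ice would need 0.384·334000 = 128256 J.
That's not enough to melt it all — equilibrium is at 0 °C with ice remaining.
Mass melted = 45329/334000 ≈ 0.1357 kg.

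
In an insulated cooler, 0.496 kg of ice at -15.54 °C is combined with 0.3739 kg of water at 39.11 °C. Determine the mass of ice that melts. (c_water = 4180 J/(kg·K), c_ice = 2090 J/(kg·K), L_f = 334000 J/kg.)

Water can give up m c ΔT = 0.3739×4180×39.11 = 61125 J before reaching 0 °C.
Warming the ice to 0 °C takes 0.496×2090×15.54 = 16109 J, leaving 45016 J for melting.
To melt every bit of ice: 0.496×334000 = 165664 J.
That's not enough to melt it all — equilibrium is at 0 °C with ice remaining.
Mass melted = 45016/334000 ≈ 0.1348 kg.

m_melted ≈ 0.135 kg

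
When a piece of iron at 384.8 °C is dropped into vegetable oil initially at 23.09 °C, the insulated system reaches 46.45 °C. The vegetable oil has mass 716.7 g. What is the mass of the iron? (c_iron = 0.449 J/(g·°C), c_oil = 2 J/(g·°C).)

m ≈ 220 g

Let T be the final temperature. ΣQ_i = 0:
m·0.449·(46.45 − 384.8) + 716.7·2·(46.45 − 23.09) = 0
-151.92 m = -33484
m = -33484/-151.92 ≈ 220.4 g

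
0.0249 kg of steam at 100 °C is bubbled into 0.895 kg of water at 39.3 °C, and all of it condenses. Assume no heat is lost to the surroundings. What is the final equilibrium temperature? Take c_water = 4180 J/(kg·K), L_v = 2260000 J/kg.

T_f ≈ 55.6 °C

Energy balance with sensible and latent terms:
steam→water at 100 °C releases m L_v = 0.0249×2260000 = 56274; condensate cools 100→T: 0.0249×4180×(T − 100) = 104.08(T − 100); water warms: 0.895×4180×(T − 39.3) = 3741.1(T − 39.3)
3845.2 T = 56274 + 10408 + 147025 = 213707
T ≈ 55.58 °C, under the boiling point, so the assumption holds.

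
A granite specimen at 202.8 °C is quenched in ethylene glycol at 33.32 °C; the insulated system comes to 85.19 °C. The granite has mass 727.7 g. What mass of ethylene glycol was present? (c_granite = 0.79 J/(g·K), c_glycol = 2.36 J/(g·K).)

|Q_granite| = |Q_glycol|:
727.7·0.79·(202.8 − 85.19) = m·2.36·(85.19 − 33.32)
122.41 m = 67612  ⇒  m ≈ 552.3 g

m ≈ 552 g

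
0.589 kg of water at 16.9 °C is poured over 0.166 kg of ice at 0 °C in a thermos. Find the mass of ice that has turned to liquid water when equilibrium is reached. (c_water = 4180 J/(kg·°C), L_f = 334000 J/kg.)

m_melted ≈ 0.125 kg

Heat available from the water dropping to 0 °C: 0.589×4180×16.9 = 41608 J.
Fully melting the ice requires m_ice L_f = 0.166×334000 = 55444 J.
Since 41608 < 55444 J, not all the ice melts; equilibrium is at 0 °C.
Mass melted = 41608/334000 ≈ 0.1246 kg.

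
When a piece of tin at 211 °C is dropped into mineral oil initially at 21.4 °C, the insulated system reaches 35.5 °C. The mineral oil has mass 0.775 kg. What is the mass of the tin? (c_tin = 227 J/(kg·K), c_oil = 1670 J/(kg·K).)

Heat lost by the tin = heat gained by the oil:
m·227·(211 − 35.5) = 0.775·1670·(35.5 − 21.4)
39838 m = 18249  ⇒  m ≈ 0.4581 kg

m ≈ 0.458 kg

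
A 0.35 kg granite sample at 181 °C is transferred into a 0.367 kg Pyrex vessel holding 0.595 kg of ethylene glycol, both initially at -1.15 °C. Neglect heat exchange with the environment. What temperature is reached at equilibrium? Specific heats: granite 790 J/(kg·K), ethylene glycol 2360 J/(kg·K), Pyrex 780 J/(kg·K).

With ΣQ=0 the equilibrium temperature is the m·c-weighted mean:
T_f = (276.5*181 + 1404.2*(-1.15) + 286.26*(-1.15)) / (276.5 + 1404.2 + 286.26)
    = 48102 / 1967 ≈ 24.46 °C

T_f ≈ 24.5 °C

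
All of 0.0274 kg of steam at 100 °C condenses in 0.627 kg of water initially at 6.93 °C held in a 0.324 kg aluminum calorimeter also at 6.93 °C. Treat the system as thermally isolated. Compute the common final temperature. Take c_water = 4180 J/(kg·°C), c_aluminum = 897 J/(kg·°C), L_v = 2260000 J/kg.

T_f ≈ 30.9 °C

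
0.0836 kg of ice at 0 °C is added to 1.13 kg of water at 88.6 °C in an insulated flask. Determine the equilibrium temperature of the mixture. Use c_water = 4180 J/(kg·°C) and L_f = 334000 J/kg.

Net heat exchanged in the isolated system is zero:
fusion: m_ice L_f = 0.0836·334000 = 27922
  meltwater 0→T: 0.0836·4180·T = 349.45 T
  water: 4723.4(T − 88.6)
5072.8 T = 418493 − 27922 = 390571
T ≈ 76.99 °C — above 0 °C, consistent with complete melting.

T_f ≈ 77.0 °C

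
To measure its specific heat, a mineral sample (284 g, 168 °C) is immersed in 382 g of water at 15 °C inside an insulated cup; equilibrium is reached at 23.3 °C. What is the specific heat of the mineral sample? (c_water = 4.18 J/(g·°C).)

Let T be the final temperature. ΣQ_i = 0:
284×c×(23.3 − 168) + 382×4.18×(23.3 − 15) = 0
-41095 c = -13253
c = -13253/-41095 ≈ 0.3225 J/(g·°C)

c ≈ 0.323 J/(g·°C)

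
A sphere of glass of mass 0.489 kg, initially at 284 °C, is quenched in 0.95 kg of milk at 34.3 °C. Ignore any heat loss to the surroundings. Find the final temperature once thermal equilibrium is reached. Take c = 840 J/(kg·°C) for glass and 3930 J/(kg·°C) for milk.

T_f ≈ 59.0 °C

Heat gained plus heat lost sum to zero:
0.489×840×(T − 284) + 0.95×3930×(T − 34.3) = 0
(410.76 + 3733.5) T = 410.76×284 + 3733.5×34.3
T ≈ 59.05 °C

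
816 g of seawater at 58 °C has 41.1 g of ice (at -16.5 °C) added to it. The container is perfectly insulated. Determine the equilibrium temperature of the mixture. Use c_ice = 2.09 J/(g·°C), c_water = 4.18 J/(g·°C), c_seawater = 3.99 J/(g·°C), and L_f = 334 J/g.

T_f ≈ 50.7 °C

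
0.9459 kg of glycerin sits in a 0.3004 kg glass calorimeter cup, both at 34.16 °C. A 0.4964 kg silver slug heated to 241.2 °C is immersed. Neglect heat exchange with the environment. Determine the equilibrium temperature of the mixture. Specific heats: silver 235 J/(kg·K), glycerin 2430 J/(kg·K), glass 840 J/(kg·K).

Energy conservation, ΣQ = 0:
0.4964*235*(T − 241.2) + 0.9459*2430*(T − 34.16) + 0.3004*840*(T − 34.16) = 0
116.65(T − 241.2) + 2298.5(T − 34.16) + 252.34(T − 34.16) = 0
2667.5 T = 115275
T = 115275/2667.5 ≈ 43.21 °C

T_f ≈ 43.2 °C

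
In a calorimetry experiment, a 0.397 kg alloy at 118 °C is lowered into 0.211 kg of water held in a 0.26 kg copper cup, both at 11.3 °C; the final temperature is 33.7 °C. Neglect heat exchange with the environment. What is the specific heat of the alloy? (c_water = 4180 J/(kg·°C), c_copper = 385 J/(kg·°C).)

c ≈ 657 J/(kg·°C)

Conservation of energy gives ΣQ = 0:
0.397×c×(33.7 − 118) + 0.211×4180×(33.7 − 11.3) + 0.26×385×(33.7 − 11.3) = 0
-33.47 c = -21999
c = -21999/-33.47 ≈ 657.3 J/(kg·°C)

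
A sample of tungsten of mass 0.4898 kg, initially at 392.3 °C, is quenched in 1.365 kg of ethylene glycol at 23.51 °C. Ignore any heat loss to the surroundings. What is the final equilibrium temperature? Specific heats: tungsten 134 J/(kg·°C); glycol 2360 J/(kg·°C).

T_f ≈ 30.9 °C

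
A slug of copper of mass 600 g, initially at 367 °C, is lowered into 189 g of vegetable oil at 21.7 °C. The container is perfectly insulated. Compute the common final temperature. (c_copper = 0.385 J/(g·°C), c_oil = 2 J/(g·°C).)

T_f ≈ 152.7 °C

Conservation of energy gives ΣQ = 0:
600·0.385·(T − 367) + 189·2·(T − 21.7) = 0
609 T = 92980
T ≈ 152.68 °C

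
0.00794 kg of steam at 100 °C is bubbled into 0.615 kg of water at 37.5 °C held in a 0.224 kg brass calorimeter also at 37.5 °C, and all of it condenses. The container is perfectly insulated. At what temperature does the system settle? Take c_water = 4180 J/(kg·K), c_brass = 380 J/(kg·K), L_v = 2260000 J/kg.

T_f ≈ 44.9 °C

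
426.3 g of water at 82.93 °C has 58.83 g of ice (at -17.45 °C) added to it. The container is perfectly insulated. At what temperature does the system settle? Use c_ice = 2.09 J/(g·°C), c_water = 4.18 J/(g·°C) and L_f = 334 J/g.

T_f ≈ 62.1 °C

Energy conservation, ΣQ = 0:
warm ice to 0 °C: 58.83×2.09×(0 − (-17.45)) = 2145.6; fusion: m_ice L_f = 58.83×334 = 19649; warm the meltwater: 245.91 T; water: 1781.9(T − 82.93)
2027.8 T = 147776 − 21795 = 125981
T ≈ 62.13 °C. Since T > 0 °C, the all-ice-melts assumption holds.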